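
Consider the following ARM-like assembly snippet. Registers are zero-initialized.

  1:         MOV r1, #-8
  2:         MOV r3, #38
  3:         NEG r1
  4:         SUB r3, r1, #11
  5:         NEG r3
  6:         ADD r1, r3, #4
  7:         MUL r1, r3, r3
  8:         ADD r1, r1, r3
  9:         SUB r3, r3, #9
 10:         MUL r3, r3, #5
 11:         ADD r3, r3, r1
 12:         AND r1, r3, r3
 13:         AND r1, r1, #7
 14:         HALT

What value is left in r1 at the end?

6

after MOV r1, #-8: r1=-8
after MOV r3, #38: r3=38
after NEG r1: r1=-(-8)=8
after SUB r3, r1, #11: r3=8-11=-3
after NEG r3: r3=-(-3)=3
after ADD r1, r3, #4: r1=3+4=7
after MUL r1, r3, r3: r1=3*3=9
after ADD r1, r1, r3: r1=9+3=12
after SUB r3, r3, #9: r3=3-9=-6
after MUL r3, r3, #5: r3=(-6)*5=-30
after ADD r3, r3, r1: r3=(-30)+12=-18
after AND r1, r3, r3: r1=(-18)&(-18)=-18
after AND r1, r1, #7: r1=(-18)&7=6
halt.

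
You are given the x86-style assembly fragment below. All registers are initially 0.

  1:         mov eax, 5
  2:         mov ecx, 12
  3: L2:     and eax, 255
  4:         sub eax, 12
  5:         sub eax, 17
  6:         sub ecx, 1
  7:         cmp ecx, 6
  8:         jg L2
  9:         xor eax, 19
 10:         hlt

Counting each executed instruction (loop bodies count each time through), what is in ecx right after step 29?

8

mov eax, 5 → eax=5
mov ecx, 12 → ecx=12
and eax, 255 → eax=5&255=5
sub eax, 12 → eax=5-12=-7
sub eax, 17 → eax=(-7)-17=-24
sub ecx, 1 → ecx=12-1=11
cmp ecx, 6  (cmp 11,6)
jg L2: taken
and eax, 255 → eax=(-24)&255=232
sub eax, 12 → eax=232-12=220
sub eax, 17 → eax=220-17=203
sub ecx, 1 → ecx=11-1=10
cmp ecx, 6  (cmp 10,6)
jg L2: taken
and eax, 255 → eax=203&255=203
sub eax, 12 → eax=203-12=191
sub eax, 17 → eax=191-17=174
sub ecx, 1 → ecx=10-1=9
cmp ecx, 6  (cmp 9,6)
jg L2: taken
and eax, 255 → eax=174&255=174
sub eax, 12 → eax=174-12=162
sub eax, 17 → eax=162-17=145
sub ecx, 1 → ecx=9-1=8
cmp ecx, 6  (cmp 8,6)
jg L2: taken
and eax, 255 → eax=145&255=145
sub eax, 12 → eax=145-12=133
sub eax, 17 → eax=133-17=116
After step 29: ecx = 8.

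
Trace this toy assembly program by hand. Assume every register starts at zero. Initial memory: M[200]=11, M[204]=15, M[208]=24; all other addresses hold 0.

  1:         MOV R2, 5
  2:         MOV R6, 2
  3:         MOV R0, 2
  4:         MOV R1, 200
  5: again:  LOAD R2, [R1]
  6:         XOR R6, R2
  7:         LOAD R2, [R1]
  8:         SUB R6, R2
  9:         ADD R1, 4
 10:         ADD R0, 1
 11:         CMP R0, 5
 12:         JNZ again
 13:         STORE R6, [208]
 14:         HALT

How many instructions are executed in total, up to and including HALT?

MOV R2, 5 → R2=5
MOV R6, 2 → R6=2
MOV R0, 2 → R0=2
MOV R1, 200 → R1=200
LOAD R2, [R1] → R2=M[200]=11
XOR R6, R2 → R6=2^11=9
LOAD R2, [R1] → R2=M[200]=11
SUB R6, R2 → R6=9-11=-2
ADD R1, 4 → R1=200+4=204
ADD R0, 1 → R0=2+1=3
CMP R0, 5  (cmp 3,5)
JNZ again: taken
LOAD R2, [R1] → R2=M[204]=15
XOR R6, R2 → R6=(-2)^15=-15
LOAD R2, [R1] → R2=M[204]=15
SUB R6, R2 → R6=(-15)-15=-30
ADD R1, 4 → R1=204+4=208
ADD R0, 1 → R0=3+1=4
CMP R0, 5  (cmp 4,5)
JNZ again: taken
LOAD R2, [R1] → R2=M[208]=24
XOR R6, R2 → R6=(-30)^24=-6
LOAD R2, [R1] → R2=M[208]=24
SUB R6, R2 → R6=(-6)-24=-30
ADD R1, 4 → R1=208+4=212
ADD R0, 1 → R0=4+1=5
CMP R0, 5  (cmp 5,5)
JNZ again: not taken
STORE R6, [208] → M[208]=-30
halt.
Total executed instructions: 30.

30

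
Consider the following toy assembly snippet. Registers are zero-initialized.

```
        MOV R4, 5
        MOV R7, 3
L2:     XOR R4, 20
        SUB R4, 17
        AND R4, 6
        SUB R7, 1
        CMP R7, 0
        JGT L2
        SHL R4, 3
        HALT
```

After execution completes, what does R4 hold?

32

R4=5
R7=3
R4=5^20=17
R4=17-17=0
R4=0&6=0
R7=3-1=2
CMP R7, 0  (cmp 2,0)
JGT L2: taken
R4=0^20=20
R4=20-17=3
R4=3&6=2
R7=2-1=1
CMP R7, 0  (cmp 1,0)
JGT L2: taken
R4=2^20=22
R4=22-17=5
R4=5&6=4
R7=1-1=0
CMP R7, 0  (cmp 0,0)
JGT L2: not taken
R4=4<<3=32
halt.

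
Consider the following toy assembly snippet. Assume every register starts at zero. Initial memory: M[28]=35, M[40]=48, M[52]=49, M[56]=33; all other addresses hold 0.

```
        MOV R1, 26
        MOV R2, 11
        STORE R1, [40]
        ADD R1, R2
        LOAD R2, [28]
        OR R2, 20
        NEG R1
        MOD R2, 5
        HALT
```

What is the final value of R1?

MOV R1, 26 → R1=26
MOV R2, 11 → R2=11
STORE R1, [40] → M[40]=26
ADD R1, R2 → R1=26+11=37
LOAD R2, [28] → R2=M[28]=35
OR R2, 20 → R2=35|20=55
NEG R1 → R1=-(37)=-37
MOD R2, 5 → R2=55%5=0
halt.

-37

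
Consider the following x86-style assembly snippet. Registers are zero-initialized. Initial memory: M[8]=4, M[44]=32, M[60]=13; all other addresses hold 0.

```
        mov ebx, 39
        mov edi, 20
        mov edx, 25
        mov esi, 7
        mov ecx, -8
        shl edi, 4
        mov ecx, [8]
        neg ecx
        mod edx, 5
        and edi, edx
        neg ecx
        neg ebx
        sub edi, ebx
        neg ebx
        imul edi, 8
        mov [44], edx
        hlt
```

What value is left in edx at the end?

after mov ebx, 39: ebx=39
after mov edi, 20: edi=20
after mov edx, 25: edx=25
after mov esi, 7: esi=7
after mov ecx, -8: ecx=-8
after shl edi, 4: edi=20<<4=320
after mov ecx, [8]: ecx=M[8]=4
after neg ecx: ecx=-(4)=-4
after mod edx, 5: edx=25%5=0
after and edi, edx: edi=320&0=0
after neg ecx: ecx=-(-4)=4
after neg ebx: ebx=-(39)=-39
after sub edi, ebx: edi=0-(-39)=39
after neg ebx: ebx=-(-39)=39
after imul edi, 8: edi=39*8=312
mov [44], edx → M[44]=0
halt.

0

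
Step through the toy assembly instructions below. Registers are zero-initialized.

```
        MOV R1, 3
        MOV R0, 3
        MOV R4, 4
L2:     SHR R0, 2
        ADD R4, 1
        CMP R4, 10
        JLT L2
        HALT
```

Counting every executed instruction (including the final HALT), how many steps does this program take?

28

after MOV R1, 3: R1=3
after MOV R0, 3: R0=3
after MOV R4, 4: R4=4
after SHR R0, 2: R0=3>>2=0
after ADD R4, 1: R4=4+1=5
CMP R4, 10  (cmp 5,10)
JLT L2: taken
after SHR R0, 2: R0=0>>2=0
after ADD R4, 1: R4=5+1=6
CMP R4, 10  (cmp 6,10)
JLT L2: taken
after SHR R0, 2: R0=0>>2=0
after ADD R4, 1: R4=6+1=7
CMP R4, 10  (cmp 7,10)
JLT L2: taken
after SHR R0, 2: R0=0>>2=0
after ADD R4, 1: R4=7+1=8
CMP R4, 10  (cmp 8,10)
JLT L2: taken
after SHR R0, 2: R0=0>>2=0
after ADD R4, 1: R4=8+1=9
CMP R4, 10  (cmp 9,10)
JLT L2: taken
after SHR R0, 2: R0=0>>2=0
after ADD R4, 1: R4=9+1=10
CMP R4, 10  (cmp 10,10)
JLT L2: not taken
halt.
Total executed instructions: 28.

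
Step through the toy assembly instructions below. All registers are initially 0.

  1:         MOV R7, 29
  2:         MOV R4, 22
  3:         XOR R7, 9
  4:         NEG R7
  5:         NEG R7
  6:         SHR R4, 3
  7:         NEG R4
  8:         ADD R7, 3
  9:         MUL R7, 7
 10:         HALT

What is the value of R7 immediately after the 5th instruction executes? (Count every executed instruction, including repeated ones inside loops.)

after MOV R7, 29: R7=29
after MOV R4, 22: R4=22
after XOR R7, 9: R7=29^9=20
after NEG R7: R7=-(20)=-20
after NEG R7: R7=-(-20)=20
After step 5: R7 = 20.

20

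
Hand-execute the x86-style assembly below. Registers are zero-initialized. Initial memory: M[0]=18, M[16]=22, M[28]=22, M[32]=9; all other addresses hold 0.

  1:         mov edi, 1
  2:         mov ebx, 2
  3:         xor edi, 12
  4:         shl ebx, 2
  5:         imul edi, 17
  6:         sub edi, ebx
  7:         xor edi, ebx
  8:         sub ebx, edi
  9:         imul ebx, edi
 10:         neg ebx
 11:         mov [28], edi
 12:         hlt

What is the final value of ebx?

edi=1
ebx=2
edi=1^12=13
ebx=2<<2=8
edi=13*17=221
edi=221-8=213
edi=213^8=221
ebx=8-221=-213
ebx=(-213)*221=-47073
ebx=-(-47073)=47073
mov [28], edi → M[28]=221
halt.

47073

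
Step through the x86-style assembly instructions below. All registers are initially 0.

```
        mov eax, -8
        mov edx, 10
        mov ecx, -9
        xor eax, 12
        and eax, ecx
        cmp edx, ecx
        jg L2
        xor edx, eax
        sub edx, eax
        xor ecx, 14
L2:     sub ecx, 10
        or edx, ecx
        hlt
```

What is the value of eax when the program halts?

after mov eax, -8: eax=-8
after mov edx, 10: edx=10
after mov ecx, -9: ecx=-9
after xor eax, 12: eax=(-8)^12=-12
after and eax, ecx: eax=(-12)&(-9)=-12
cmp edx, ecx  (cmp 10,-9)
jg L2: taken
after sub ecx, 10: ecx=(-9)-10=-19
after or edx, ecx: edx=10|(-19)=-17
halt.

-12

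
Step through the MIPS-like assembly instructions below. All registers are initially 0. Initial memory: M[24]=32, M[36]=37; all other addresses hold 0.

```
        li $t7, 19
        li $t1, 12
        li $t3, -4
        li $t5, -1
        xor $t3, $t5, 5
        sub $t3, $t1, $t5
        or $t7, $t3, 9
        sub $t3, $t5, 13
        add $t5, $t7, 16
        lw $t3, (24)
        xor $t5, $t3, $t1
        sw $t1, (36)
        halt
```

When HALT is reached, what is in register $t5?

44

li $t7, 19 → $t7=19
li $t1, 12 → $t1=12
li $t3, -4 → $t3=-4
li $t5, -1 → $t5=-1
xor $t3, $t5, 5 → $t3=(-1)^5=-6
sub $t3, $t1, $t5 → $t3=12-(-1)=13
or $t7, $t3, 9 → $t7=13|9=13
sub $t3, $t5, 13 → $t3=(-1)-13=-14
add $t5, $t7, 16 → $t5=13+16=29
lw $t3, (24) → $t3=M[24]=32
xor $t5, $t3, $t1 → $t5=32^12=44
sw $t1, (36) → M[36]=12
halt.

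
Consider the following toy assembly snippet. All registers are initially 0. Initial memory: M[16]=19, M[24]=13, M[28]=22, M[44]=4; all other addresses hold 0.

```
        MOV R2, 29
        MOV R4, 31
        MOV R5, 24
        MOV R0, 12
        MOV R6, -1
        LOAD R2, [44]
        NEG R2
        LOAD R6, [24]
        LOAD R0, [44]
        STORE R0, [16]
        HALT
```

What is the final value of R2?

after MOV R2, 29: R2=29
after MOV R4, 31: R4=31
after MOV R5, 24: R5=24
after MOV R0, 12: R0=12
after MOV R6, -1: R6=-1
after LOAD R2, [44]: R2=M[44]=4
after NEG R2: R2=-(4)=-4
after LOAD R6, [24]: R6=M[24]=13
after LOAD R0, [44]: R0=M[44]=4
STORE R0, [16] → M[16]=4
halt.

-4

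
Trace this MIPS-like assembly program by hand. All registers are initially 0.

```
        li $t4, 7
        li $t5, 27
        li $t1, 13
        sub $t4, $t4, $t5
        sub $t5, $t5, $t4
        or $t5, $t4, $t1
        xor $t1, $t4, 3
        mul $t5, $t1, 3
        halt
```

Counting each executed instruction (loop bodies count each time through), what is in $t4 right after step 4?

-20

li $t4, 7 → $t4=7
li $t5, 27 → $t5=27
li $t1, 13 → $t1=13
sub $t4, $t4, $t5 → $t4=7-27=-20
After step 4: $t4 = -20.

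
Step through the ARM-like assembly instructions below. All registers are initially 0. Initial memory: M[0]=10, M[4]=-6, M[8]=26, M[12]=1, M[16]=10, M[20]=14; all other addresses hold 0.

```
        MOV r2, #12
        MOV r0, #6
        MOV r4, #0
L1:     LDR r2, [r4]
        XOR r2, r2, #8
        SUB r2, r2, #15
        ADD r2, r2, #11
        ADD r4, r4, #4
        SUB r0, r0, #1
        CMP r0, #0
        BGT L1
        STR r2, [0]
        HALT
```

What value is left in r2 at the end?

r2=12
r0=6
r4=0
r2=M[0]=10
r2=10^8=2
r2=2-15=-13
r2=(-13)+11=-2
r4=0+4=4
r0=6-1=5
CMP r0, #0  (cmp 5,0)
BGT L1: taken
r2=M[4]=-6
r2=(-6)^8=-14
r2=(-14)-15=-29
r2=(-29)+11=-18
r4=4+4=8
r0=5-1=4
CMP r0, #0  (cmp 4,0)
BGT L1: taken
r2=M[8]=26
r2=26^8=18
r2=18-15=3
r2=3+11=14
r4=8+4=12
r0=4-1=3
CMP r0, #0  (cmp 3,0)
BGT L1: taken
r2=M[12]=1
r2=1^8=9
r2=9-15=-6
r2=(-6)+11=5
r4=12+4=16
r0=3-1=2
CMP r0, #0  (cmp 2,0)
BGT L1: taken
r2=M[16]=10
r2=10^8=2
r2=2-15=-13
r2=(-13)+11=-2
r4=16+4=20
r0=2-1=1
CMP r0, #0  (cmp 1,0)
BGT L1: taken
r2=M[20]=14
r2=14^8=6
r2=6-15=-9
r2=(-9)+11=2
r4=20+4=24
r0=1-1=0
CMP r0, #0  (cmp 0,0)
BGT L1: not taken
STR r2, [0] → M[0]=2
halt.

2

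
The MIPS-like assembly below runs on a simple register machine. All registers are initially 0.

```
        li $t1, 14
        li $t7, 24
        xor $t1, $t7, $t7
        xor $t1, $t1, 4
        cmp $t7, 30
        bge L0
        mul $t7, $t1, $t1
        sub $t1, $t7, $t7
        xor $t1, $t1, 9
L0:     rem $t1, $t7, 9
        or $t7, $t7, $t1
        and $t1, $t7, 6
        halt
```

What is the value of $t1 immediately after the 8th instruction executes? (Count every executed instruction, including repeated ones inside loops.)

0

$t1=14
$t7=24
$t1=24^24=0
$t1=0^4=4
cmp $t7, 30  (cmp 24,30)
bge L0: not taken
$t7=4*4=16
$t1=16-16=0
After step 8: $t1 = 0.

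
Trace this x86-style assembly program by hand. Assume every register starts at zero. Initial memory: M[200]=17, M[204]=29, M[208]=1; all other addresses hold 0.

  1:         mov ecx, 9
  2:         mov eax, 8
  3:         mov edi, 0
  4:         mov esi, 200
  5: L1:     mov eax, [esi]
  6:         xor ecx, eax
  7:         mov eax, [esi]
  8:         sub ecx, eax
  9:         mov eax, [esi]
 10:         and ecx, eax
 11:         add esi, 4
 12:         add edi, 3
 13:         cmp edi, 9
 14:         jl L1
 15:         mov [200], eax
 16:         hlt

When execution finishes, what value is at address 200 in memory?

1

after mov ecx, 9: ecx=9
after mov eax, 8: eax=8
after mov edi, 0: edi=0
after mov esi, 200: esi=200
after mov eax, [esi]: eax=M[200]=17
after xor ecx, eax: ecx=9^17=24
after mov eax, [esi]: eax=M[200]=17
after sub ecx, eax: ecx=24-17=7
after mov eax, [esi]: eax=M[200]=17
after and ecx, eax: ecx=7&17=1
after add esi, 4: esi=200+4=204
after add edi, 3: edi=0+3=3
cmp edi, 9  (cmp 3,9)
jl L1: taken
after mov eax, [esi]: eax=M[204]=29
after xor ecx, eax: ecx=1^29=28
after mov eax, [esi]: eax=M[204]=29
after sub ecx, eax: ecx=28-29=-1
after mov eax, [esi]: eax=M[204]=29
after and ecx, eax: ecx=(-1)&29=29
after add esi, 4: esi=204+4=208
after add edi, 3: edi=3+3=6
cmp edi, 9  (cmp 6,9)
jl L1: taken
after mov eax, [esi]: eax=M[208]=1
after xor ecx, eax: ecx=29^1=28
after mov eax, [esi]: eax=M[208]=1
after sub ecx, eax: ecx=28-1=27
after mov eax, [esi]: eax=M[208]=1
after and ecx, eax: ecx=27&1=1
after add esi, 4: esi=208+4=212
after add edi, 3: edi=6+3=9
cmp edi, 9  (cmp 9,9)
jl L1: not taken
mov [200], eax → M[200]=1
halt.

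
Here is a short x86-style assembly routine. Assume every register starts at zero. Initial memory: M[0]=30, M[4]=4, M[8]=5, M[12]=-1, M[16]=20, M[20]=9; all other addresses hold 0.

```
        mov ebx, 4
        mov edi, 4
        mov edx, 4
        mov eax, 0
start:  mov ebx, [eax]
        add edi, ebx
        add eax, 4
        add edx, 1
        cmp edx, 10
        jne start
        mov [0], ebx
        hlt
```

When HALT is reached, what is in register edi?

71

after mov ebx, 4: ebx=4
after mov edi, 4: edi=4
after mov edx, 4: edx=4
after mov eax, 0: eax=0
after mov ebx, [eax]: ebx=M[0]=30
after add edi, ebx: edi=4+30=34
after add eax, 4: eax=0+4=4
after add edx, 1: edx=4+1=5
cmp edx, 10  (cmp 5,10)
jne start: taken
after mov ebx, [eax]: ebx=M[4]=4
after add edi, ebx: edi=34+4=38
after add eax, 4: eax=4+4=8
after add edx, 1: edx=5+1=6
cmp edx, 10  (cmp 6,10)
jne start: taken
after mov ebx, [eax]: ebx=M[8]=5
after add edi, ebx: edi=38+5=43
after add eax, 4: eax=8+4=12
after add edx, 1: edx=6+1=7
cmp edx, 10  (cmp 7,10)
jne start: taken
after mov ebx, [eax]: ebx=M[12]=-1
after add edi, ebx: edi=43+(-1)=42
after add eax, 4: eax=12+4=16
after add edx, 1: edx=7+1=8
cmp edx, 10  (cmp 8,10)
jne start: taken
after mov ebx, [eax]: ebx=M[16]=20
after add edi, ebx: edi=42+20=62
after add eax, 4: eax=16+4=20
after add edx, 1: edx=8+1=9
cmp edx, 10  (cmp 9,10)
jne start: taken
after mov ebx, [eax]: ebx=M[20]=9
after add edi, ebx: edi=62+9=71
after add eax, 4: eax=20+4=24
after add edx, 1: edx=9+1=10
cmp edx, 10  (cmp 10,10)
jne start: not taken
mov [0], ebx → M[0]=9
halt.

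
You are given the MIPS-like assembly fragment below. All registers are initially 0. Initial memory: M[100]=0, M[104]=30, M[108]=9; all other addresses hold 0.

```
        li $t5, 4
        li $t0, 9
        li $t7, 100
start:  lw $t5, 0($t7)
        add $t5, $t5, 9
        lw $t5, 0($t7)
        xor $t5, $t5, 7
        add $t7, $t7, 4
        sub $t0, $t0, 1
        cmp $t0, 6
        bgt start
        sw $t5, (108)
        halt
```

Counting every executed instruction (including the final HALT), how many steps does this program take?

29

li $t5, 4 → $t5=4
li $t0, 9 → $t0=9
li $t7, 100 → $t7=100
lw $t5, 0($t7) → $t5=M[100]=0
add $t5, $t5, 9 → $t5=0+9=9
lw $t5, 0($t7) → $t5=M[100]=0
xor $t5, $t5, 7 → $t5=0^7=7
add $t7, $t7, 4 → $t7=100+4=104
sub $t0, $t0, 1 → $t0=9-1=8
cmp $t0, 6  (cmp 8,6)
bgt start: taken
lw $t5, 0($t7) → $t5=M[104]=30
add $t5, $t5, 9 → $t5=30+9=39
lw $t5, 0($t7) → $t5=M[104]=30
xor $t5, $t5, 7 → $t5=30^7=25
add $t7, $t7, 4 → $t7=104+4=108
sub $t0, $t0, 1 → $t0=8-1=7
cmp $t0, 6  (cmp 7,6)
bgt start: taken
lw $t5, 0($t7) → $t5=M[108]=9
add $t5, $t5, 9 → $t5=9+9=18
lw $t5, 0($t7) → $t5=M[108]=9
xor $t5, $t5, 7 → $t5=9^7=14
add $t7, $t7, 4 → $t7=108+4=112
sub $t0, $t0, 1 → $t0=7-1=6
cmp $t0, 6  (cmp 6,6)
bgt start: not taken
sw $t5, (108) → M[108]=14
halt.
Total executed instructions: 29.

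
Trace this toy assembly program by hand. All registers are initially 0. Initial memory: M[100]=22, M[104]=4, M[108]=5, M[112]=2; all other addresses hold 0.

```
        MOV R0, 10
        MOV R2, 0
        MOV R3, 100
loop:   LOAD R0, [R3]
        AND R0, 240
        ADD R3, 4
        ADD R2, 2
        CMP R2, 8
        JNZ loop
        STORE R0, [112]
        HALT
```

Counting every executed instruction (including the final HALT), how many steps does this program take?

R0=10
R2=0
R3=100
R0=M[100]=22
R0=22&240=16
R3=100+4=104
R2=0+2=2
CMP R2, 8  (cmp 2,8)
JNZ loop: taken
R0=M[104]=4
R0=4&240=0
R3=104+4=108
R2=2+2=4
CMP R2, 8  (cmp 4,8)
JNZ loop: taken
R0=M[108]=5
R0=5&240=0
R3=108+4=112
R2=4+2=6
CMP R2, 8  (cmp 6,8)
JNZ loop: taken
R0=M[112]=2
R0=2&240=0
R3=112+4=116
R2=6+2=8
CMP R2, 8  (cmp 8,8)
JNZ loop: not taken
STORE R0, [112] → M[112]=0
halt.
Total executed instructions: 29.

29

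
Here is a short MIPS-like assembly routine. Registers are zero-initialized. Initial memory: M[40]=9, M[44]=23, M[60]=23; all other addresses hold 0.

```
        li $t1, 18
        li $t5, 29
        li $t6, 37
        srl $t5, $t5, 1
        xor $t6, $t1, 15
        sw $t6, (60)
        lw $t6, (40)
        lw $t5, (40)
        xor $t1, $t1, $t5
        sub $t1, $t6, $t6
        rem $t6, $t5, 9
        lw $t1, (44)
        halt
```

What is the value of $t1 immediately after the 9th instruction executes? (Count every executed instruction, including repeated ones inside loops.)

$t1=18
$t5=29
$t6=37
$t5=29>>1=14
$t6=18^15=29
sw $t6, (60) → M[60]=29
$t6=M[40]=9
$t5=M[40]=9
$t1=18^9=27
After step 9: $t1 = 27.

27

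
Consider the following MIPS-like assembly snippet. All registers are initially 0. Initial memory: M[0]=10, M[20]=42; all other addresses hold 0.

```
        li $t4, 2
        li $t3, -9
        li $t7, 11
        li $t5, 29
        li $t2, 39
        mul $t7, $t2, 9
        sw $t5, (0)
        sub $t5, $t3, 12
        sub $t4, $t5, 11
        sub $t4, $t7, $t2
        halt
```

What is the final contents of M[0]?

29

$t4=2
$t3=-9
$t7=11
$t5=29
$t2=39
$t7=39*9=351
sw $t5, (0) → M[0]=29
$t5=(-9)-12=-21
$t4=(-21)-11=-32
$t4=351-39=312
halt.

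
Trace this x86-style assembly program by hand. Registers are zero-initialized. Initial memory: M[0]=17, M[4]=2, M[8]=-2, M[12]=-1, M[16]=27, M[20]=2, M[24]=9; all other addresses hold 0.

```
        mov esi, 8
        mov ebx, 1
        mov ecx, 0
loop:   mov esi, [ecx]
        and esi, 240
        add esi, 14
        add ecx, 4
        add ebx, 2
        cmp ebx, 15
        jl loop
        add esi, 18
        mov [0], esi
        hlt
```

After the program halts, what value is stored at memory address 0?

mov esi, 8 → esi=8
mov ebx, 1 → ebx=1
mov ecx, 0 → ecx=0
mov esi, [ecx] → esi=M[0]=17
and esi, 240 → esi=17&240=16
add esi, 14 → esi=16+14=30
add ecx, 4 → ecx=0+4=4
add ebx, 2 → ebx=1+2=3
cmp ebx, 15  (cmp 3,15)
jl loop: taken
mov esi, [ecx] → esi=M[4]=2
and esi, 240 → esi=2&240=0
add esi, 14 → esi=0+14=14
add ecx, 4 → ecx=4+4=8
add ebx, 2 → ebx=3+2=5
cmp ebx, 15  (cmp 5,15)
jl loop: taken
mov esi, [ecx] → esi=M[8]=-2
and esi, 240 → esi=(-2)&240=240
add esi, 14 → esi=240+14=254
add ecx, 4 → ecx=8+4=12
add ebx, 2 → ebx=5+2=7
cmp ebx, 15  (cmp 7,15)
jl loop: taken
mov esi, [ecx] → esi=M[12]=-1
and esi, 240 → esi=(-1)&240=240
add esi, 14 → esi=240+14=254
add ecx, 4 → ecx=12+4=16
add ebx, 2 → ebx=7+2=9
cmp ebx, 15  (cmp 9,15)
jl loop: taken
mov esi, [ecx] → esi=M[16]=27
and esi, 240 → esi=27&240=16
add esi, 14 → esi=16+14=30
add ecx, 4 → ecx=16+4=20
add ebx, 2 → ebx=9+2=11
cmp ebx, 15  (cmp 11,15)
jl loop: taken
mov esi, [ecx] → esi=M[20]=2
and esi, 240 → esi=2&240=0
add esi, 14 → esi=0+14=14
add ecx, 4 → ecx=20+4=24
add ebx, 2 → ebx=11+2=13
cmp ebx, 15  (cmp 13,15)
jl loop: taken
mov esi, [ecx] → esi=M[24]=9
and esi, 240 → esi=9&240=0
add esi, 14 → esi=0+14=14
add ecx, 4 → ecx=24+4=28
add ebx, 2 → ebx=13+2=15
cmp ebx, 15  (cmp 15,15)
jl loop: not taken
add esi, 18 → esi=14+18=32
mov [0], esi → M[0]=32
halt.

32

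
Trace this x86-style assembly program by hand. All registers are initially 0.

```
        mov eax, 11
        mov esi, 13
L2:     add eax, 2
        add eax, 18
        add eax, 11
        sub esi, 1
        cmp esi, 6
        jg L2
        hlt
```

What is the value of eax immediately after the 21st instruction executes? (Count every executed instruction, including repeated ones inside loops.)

eax=11
esi=13
eax=11+2=13
eax=13+18=31
eax=31+11=42
esi=13-1=12
cmp esi, 6  (cmp 12,6)
jg L2: taken
eax=42+2=44
eax=44+18=62
eax=62+11=73
esi=12-1=11
cmp esi, 6  (cmp 11,6)
jg L2: taken
eax=73+2=75
eax=75+18=93
eax=93+11=104
esi=11-1=10
cmp esi, 6  (cmp 10,6)
jg L2: taken
eax=104+2=106
After step 21: eax = 106.

106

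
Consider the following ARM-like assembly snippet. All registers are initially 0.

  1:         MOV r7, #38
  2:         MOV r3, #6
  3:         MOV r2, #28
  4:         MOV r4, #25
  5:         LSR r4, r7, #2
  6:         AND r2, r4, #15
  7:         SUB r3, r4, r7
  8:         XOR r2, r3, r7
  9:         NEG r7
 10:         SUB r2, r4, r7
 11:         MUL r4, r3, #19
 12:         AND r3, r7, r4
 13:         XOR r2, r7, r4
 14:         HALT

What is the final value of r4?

after MOV r7, #38: r7=38
after MOV r3, #6: r3=6
after MOV r2, #28: r2=28
after MOV r4, #25: r4=25
after LSR r4, r7, #2: r4=38>>2=9
after AND r2, r4, #15: r2=9&15=9
after SUB r3, r4, r7: r3=9-38=-29
after XOR r2, r3, r7: r2=(-29)^38=-59
after NEG r7: r7=-(38)=-38
after SUB r2, r4, r7: r2=9-(-38)=47
after MUL r4, r3, #19: r4=(-29)*19=-551
after AND r3, r7, r4: r3=(-38)&(-551)=-552
after XOR r2, r7, r4: r2=(-38)^(-551)=515
halt.

-551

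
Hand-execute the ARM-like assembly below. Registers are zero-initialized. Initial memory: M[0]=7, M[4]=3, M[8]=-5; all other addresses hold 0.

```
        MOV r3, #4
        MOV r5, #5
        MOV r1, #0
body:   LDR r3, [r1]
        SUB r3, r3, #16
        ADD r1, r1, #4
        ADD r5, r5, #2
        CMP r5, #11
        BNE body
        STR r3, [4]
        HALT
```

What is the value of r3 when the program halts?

-21

after MOV r3, #4: r3=4
after MOV r5, #5: r5=5
after MOV r1, #0: r1=0
after LDR r3, [r1]: r3=M[0]=7
after SUB r3, r3, #16: r3=7-16=-9
after ADD r1, r1, #4: r1=0+4=4
after ADD r5, r5, #2: r5=5+2=7
CMP r5, #11  (cmp 7,11)
BNE body: taken
after LDR r3, [r1]: r3=M[4]=3
after SUB r3, r3, #16: r3=3-16=-13
after ADD r1, r1, #4: r1=4+4=8
after ADD r5, r5, #2: r5=7+2=9
CMP r5, #11  (cmp 9,11)
BNE body: taken
after LDR r3, [r1]: r3=M[8]=-5
after SUB r3, r3, #16: r3=(-5)-16=-21
after ADD r1, r1, #4: r1=8+4=12
after ADD r5, r5, #2: r5=9+2=11
CMP r5, #11  (cmp 11,11)
BNE body: not taken
STR r3, [4] → M[4]=-21
halt.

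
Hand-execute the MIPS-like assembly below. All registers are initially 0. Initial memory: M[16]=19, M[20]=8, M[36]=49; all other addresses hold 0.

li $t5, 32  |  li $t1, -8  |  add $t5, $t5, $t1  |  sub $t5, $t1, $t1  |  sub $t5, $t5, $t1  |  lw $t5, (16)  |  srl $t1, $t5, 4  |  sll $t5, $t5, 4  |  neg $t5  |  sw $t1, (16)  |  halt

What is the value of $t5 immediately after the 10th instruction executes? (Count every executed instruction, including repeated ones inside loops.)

li $t5, 32 → $t5=32
li $t1, -8 → $t1=-8
add $t5, $t5, $t1 → $t5=32+(-8)=24
sub $t5, $t1, $t1 → $t5=(-8)-(-8)=0
sub $t5, $t5, $t1 → $t5=0-(-8)=8
lw $t5, (16) → $t5=M[16]=19
srl $t1, $t5, 4 → $t1=19>>4=1
sll $t5, $t5, 4 → $t5=19<<4=304
neg $t5 → $t5=-(304)=-304
sw $t1, (16) → M[16]=1
After step 10: $t5 = -304.

-304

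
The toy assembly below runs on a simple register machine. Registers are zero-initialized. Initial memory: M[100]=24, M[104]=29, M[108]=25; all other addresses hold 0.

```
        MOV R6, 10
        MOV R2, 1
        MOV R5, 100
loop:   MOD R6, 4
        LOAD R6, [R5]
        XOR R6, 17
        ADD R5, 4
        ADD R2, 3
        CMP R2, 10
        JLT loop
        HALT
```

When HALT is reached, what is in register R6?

8

MOV R6, 10 → R6=10
MOV R2, 1 → R2=1
MOV R5, 100 → R5=100
MOD R6, 4 → R6=10%4=2
LOAD R6, [R5] → R6=M[100]=24
XOR R6, 17 → R6=24^17=9
ADD R5, 4 → R5=100+4=104
ADD R2, 3 → R2=1+3=4
CMP R2, 10  (cmp 4,10)
JLT loop: taken
MOD R6, 4 → R6=9%4=1
LOAD R6, [R5] → R6=M[104]=29
XOR R6, 17 → R6=29^17=12
ADD R5, 4 → R5=104+4=108
ADD R2, 3 → R2=4+3=7
CMP R2, 10  (cmp 7,10)
JLT loop: taken
MOD R6, 4 → R6=12%4=0
LOAD R6, [R5] → R6=M[108]=25
XOR R6, 17 → R6=25^17=8
ADD R5, 4 → R5=108+4=112
ADD R2, 3 → R2=7+3=10
CMP R2, 10  (cmp 10,10)
JLT loop: not taken
halt.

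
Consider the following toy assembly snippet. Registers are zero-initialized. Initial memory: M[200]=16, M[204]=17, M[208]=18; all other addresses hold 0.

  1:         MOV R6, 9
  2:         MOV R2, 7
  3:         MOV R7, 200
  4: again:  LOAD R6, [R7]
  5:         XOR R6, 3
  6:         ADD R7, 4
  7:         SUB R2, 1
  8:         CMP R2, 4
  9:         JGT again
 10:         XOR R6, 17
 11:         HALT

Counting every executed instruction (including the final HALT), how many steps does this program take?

MOV R6, 9 → R6=9
MOV R2, 7 → R2=7
MOV R7, 200 → R7=200
LOAD R6, [R7] → R6=M[200]=16
XOR R6, 3 → R6=16^3=19
ADD R7, 4 → R7=200+4=204
SUB R2, 1 → R2=7-1=6
CMP R2, 4  (cmp 6,4)
JGT again: taken
LOAD R6, [R7] → R6=M[204]=17
XOR R6, 3 → R6=17^3=18
ADD R7, 4 → R7=204+4=208
SUB R2, 1 → R2=6-1=5
CMP R2, 4  (cmp 5,4)
JGT again: taken
LOAD R6, [R7] → R6=M[208]=18
XOR R6, 3 → R6=18^3=17
ADD R7, 4 → R7=208+4=212
SUB R2, 1 → R2=5-1=4
CMP R2, 4  (cmp 4,4)
JGT again: not taken
XOR R6, 17 → R6=17^17=0
halt.
Total executed instructions: 23.

23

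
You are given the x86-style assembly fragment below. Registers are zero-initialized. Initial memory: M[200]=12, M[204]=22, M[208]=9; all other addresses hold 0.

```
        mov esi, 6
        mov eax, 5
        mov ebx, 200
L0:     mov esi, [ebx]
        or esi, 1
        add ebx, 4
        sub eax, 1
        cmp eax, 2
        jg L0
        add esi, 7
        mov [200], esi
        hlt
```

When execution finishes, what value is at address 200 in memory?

esi=6
eax=5
ebx=200
esi=M[200]=12
esi=12|1=13
ebx=200+4=204
eax=5-1=4
cmp eax, 2  (cmp 4,2)
jg L0: taken
esi=M[204]=22
esi=22|1=23
ebx=204+4=208
eax=4-1=3
cmp eax, 2  (cmp 3,2)
jg L0: taken
esi=M[208]=9
esi=9|1=9
ebx=208+4=212
eax=3-1=2
cmp eax, 2  (cmp 2,2)
jg L0: not taken
esi=9+7=16
mov [200], esi → M[200]=16
halt.

16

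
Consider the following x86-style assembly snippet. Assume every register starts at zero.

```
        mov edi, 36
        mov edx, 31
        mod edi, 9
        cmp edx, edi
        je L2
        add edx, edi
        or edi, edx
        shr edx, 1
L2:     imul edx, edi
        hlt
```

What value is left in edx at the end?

edi=36
edx=31
edi=36%9=0
cmp edx, edi  (cmp 31,0)
je L2: not taken
edx=31+0=31
edi=0|31=31
edx=31>>1=15
edx=15*31=465
halt.

465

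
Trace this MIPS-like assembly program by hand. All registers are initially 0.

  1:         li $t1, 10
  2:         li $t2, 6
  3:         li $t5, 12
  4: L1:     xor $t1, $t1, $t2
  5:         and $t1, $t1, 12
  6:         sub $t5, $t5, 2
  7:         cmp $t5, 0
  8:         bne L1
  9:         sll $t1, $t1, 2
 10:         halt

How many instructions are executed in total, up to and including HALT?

li $t1, 10 → $t1=10
li $t2, 6 → $t2=6
li $t5, 12 → $t5=12
xor $t1, $t1, $t2 → $t1=10^6=12
and $t1, $t1, 12 → $t1=12&12=12
sub $t5, $t5, 2 → $t5=12-2=10
cmp $t5, 0  (cmp 10,0)
bne L1: taken
xor $t1, $t1, $t2 → $t1=12^6=10
and $t1, $t1, 12 → $t1=10&12=8
sub $t5, $t5, 2 → $t5=10-2=8
cmp $t5, 0  (cmp 8,0)
bne L1: taken
xor $t1, $t1, $t2 → $t1=8^6=14
and $t1, $t1, 12 → $t1=14&12=12
sub $t5, $t5, 2 → $t5=8-2=6
cmp $t5, 0  (cmp 6,0)
bne L1: taken
xor $t1, $t1, $t2 → $t1=12^6=10
and $t1, $t1, 12 → $t1=10&12=8
sub $t5, $t5, 2 → $t5=6-2=4
cmp $t5, 0  (cmp 4,0)
bne L1: taken
xor $t1, $t1, $t2 → $t1=8^6=14
and $t1, $t1, 12 → $t1=14&12=12
sub $t5, $t5, 2 → $t5=4-2=2
cmp $t5, 0  (cmp 2,0)
bne L1: taken
xor $t1, $t1, $t2 → $t1=12^6=10
and $t1, $t1, 12 → $t1=10&12=8
sub $t5, $t5, 2 → $t5=2-2=0
cmp $t5, 0  (cmp 0,0)
bne L1: not taken
sll $t1, $t1, 2 → $t1=8<<2=32
halt.
Total executed instructions: 35.

35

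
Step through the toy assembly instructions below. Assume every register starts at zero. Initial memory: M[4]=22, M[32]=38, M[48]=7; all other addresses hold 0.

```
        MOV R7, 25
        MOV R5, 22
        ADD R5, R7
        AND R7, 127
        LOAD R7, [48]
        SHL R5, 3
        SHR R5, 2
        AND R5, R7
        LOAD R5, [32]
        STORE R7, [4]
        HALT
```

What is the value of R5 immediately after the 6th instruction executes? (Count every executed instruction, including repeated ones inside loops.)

MOV R7, 25 → R7=25
MOV R5, 22 → R5=22
ADD R5, R7 → R5=22+25=47
AND R7, 127 → R7=25&127=25
LOAD R7, [48] → R7=M[48]=7
SHL R5, 3 → R5=47<<3=376
After step 6: R5 = 376.

376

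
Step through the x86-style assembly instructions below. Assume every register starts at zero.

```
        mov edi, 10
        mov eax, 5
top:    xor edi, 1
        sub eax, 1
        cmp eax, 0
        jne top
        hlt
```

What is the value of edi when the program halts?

mov edi, 10 → edi=10
mov eax, 5 → eax=5
xor edi, 1 → edi=10^1=11
sub eax, 1 → eax=5-1=4
cmp eax, 0  (cmp 4,0)
jne top: taken
xor edi, 1 → edi=11^1=10
sub eax, 1 → eax=4-1=3
cmp eax, 0  (cmp 3,0)
jne top: taken
xor edi, 1 → edi=10^1=11
sub eax, 1 → eax=3-1=2
cmp eax, 0  (cmp 2,0)
jne top: taken
xor edi, 1 → edi=11^1=10
sub eax, 1 → eax=2-1=1
cmp eax, 0  (cmp 1,0)
jne top: taken
xor edi, 1 → edi=10^1=11
sub eax, 1 → eax=1-1=0
cmp eax, 0  (cmp 0,0)
jne top: not taken
halt.

11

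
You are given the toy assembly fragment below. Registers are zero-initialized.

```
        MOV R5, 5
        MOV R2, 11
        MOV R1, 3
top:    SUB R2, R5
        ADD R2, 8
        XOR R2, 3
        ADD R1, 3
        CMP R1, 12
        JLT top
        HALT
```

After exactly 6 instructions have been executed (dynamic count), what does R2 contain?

R5=5
R2=11
R1=3
R2=11-5=6
R2=6+8=14
R2=14^3=13
After step 6: R2 = 13.

13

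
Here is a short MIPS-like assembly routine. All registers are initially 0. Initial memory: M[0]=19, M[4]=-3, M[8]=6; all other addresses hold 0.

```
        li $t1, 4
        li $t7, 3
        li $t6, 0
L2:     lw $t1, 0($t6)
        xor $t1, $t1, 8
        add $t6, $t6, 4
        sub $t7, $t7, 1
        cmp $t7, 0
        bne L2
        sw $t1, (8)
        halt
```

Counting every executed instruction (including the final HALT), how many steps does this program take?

23

$t1=4
$t7=3
$t6=0
$t1=M[0]=19
$t1=19^8=27
$t6=0+4=4
$t7=3-1=2
cmp $t7, 0  (cmp 2,0)
bne L2: taken
$t1=M[4]=-3
$t1=(-3)^8=-11
$t6=4+4=8
$t7=2-1=1
cmp $t7, 0  (cmp 1,0)
bne L2: taken
$t1=M[8]=6
$t1=6^8=14
$t6=8+4=12
$t7=1-1=0
cmp $t7, 0  (cmp 0,0)
bne L2: not taken
sw $t1, (8) → M[8]=14
halt.
Total executed instructions: 23.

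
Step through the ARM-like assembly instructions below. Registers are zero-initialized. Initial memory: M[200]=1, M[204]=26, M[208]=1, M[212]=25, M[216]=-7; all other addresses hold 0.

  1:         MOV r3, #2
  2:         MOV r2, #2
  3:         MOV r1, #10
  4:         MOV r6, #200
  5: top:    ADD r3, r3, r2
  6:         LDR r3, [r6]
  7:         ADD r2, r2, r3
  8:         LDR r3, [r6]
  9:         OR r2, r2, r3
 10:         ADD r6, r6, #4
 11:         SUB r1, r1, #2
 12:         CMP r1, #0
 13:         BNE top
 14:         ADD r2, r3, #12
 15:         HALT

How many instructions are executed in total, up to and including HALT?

51

r3=2
r2=2
r1=10
r6=200
r3=2+2=4
r3=M[200]=1
r2=2+1=3
r3=M[200]=1
r2=3|1=3
r6=200+4=204
r1=10-2=8
CMP r1, #0  (cmp 8,0)
BNE top: taken
r3=1+3=4
r3=M[204]=26
r2=3+26=29
r3=M[204]=26
r2=29|26=31
r6=204+4=208
r1=8-2=6
CMP r1, #0  (cmp 6,0)
BNE top: taken
r3=26+31=57
r3=M[208]=1
r2=31+1=32
r3=M[208]=1
r2=32|1=33
r6=208+4=212
r1=6-2=4
CMP r1, #0  (cmp 4,0)
BNE top: taken
r3=1+33=34
r3=M[212]=25
r2=33+25=58
r3=M[212]=25
r2=58|25=59
r6=212+4=216
r1=4-2=2
CMP r1, #0  (cmp 2,0)
BNE top: taken
r3=25+59=84
r3=M[216]=-7
r2=59+(-7)=52
r3=M[216]=-7
r2=52|(-7)=-3
r6=216+4=220
r1=2-2=0
CMP r1, #0  (cmp 0,0)
BNE top: not taken
r2=(-7)+12=5
halt.
Total executed instructions: 51.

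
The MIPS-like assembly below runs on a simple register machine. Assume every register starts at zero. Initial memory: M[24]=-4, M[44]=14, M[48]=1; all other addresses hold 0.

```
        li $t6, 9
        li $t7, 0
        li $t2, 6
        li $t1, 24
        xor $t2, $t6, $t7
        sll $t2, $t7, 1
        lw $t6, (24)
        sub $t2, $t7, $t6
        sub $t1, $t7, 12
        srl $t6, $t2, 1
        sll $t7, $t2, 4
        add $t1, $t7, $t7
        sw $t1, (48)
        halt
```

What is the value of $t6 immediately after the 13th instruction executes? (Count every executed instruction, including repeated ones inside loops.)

2

$t6=9
$t7=0
$t2=6
$t1=24
$t2=9^0=9
$t2=0<<1=0
$t6=M[24]=-4
$t2=0-(-4)=4
$t1=0-12=-12
$t6=4>>1=2
$t7=4<<4=64
$t1=64+64=128
sw $t1, (48) → M[48]=128
After step 13: $t6 = 2.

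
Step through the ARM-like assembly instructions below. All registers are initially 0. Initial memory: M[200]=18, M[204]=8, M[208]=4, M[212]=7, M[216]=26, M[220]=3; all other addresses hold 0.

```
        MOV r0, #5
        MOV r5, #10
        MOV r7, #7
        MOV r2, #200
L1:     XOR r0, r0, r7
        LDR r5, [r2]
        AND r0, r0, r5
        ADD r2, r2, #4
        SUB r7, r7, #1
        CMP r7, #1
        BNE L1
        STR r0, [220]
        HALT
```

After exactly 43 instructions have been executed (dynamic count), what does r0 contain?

after MOV r0, #5: r0=5
after MOV r5, #10: r5=10
after MOV r7, #7: r7=7
after MOV r2, #200: r2=200
after XOR r0, r0, r7: r0=5^7=2
after LDR r5, [r2]: r5=M[200]=18
after AND r0, r0, r5: r0=2&18=2
after ADD r2, r2, #4: r2=200+4=204
after SUB r7, r7, #1: r7=7-1=6
CMP r7, #1  (cmp 6,1)
BNE L1: taken
after XOR r0, r0, r7: r0=2^6=4
after LDR r5, [r2]: r5=M[204]=8
after AND r0, r0, r5: r0=4&8=0
after ADD r2, r2, #4: r2=204+4=208
after SUB r7, r7, #1: r7=6-1=5
CMP r7, #1  (cmp 5,1)
BNE L1: taken
after XOR r0, r0, r7: r0=0^5=5
after LDR r5, [r2]: r5=M[208]=4
after AND r0, r0, r5: r0=5&4=4
after ADD r2, r2, #4: r2=208+4=212
after SUB r7, r7, #1: r7=5-1=4
CMP r7, #1  (cmp 4,1)
BNE L1: taken
after XOR r0, r0, r7: r0=4^4=0
after LDR r5, [r2]: r5=M[212]=7
after AND r0, r0, r5: r0=0&7=0
after ADD r2, r2, #4: r2=212+4=216
after SUB r7, r7, #1: r7=4-1=3
CMP r7, #1  (cmp 3,1)
BNE L1: taken
after XOR r0, r0, r7: r0=0^3=3
after LDR r5, [r2]: r5=M[216]=26
after AND r0, r0, r5: r0=3&26=2
after ADD r2, r2, #4: r2=216+4=220
after SUB r7, r7, #1: r7=3-1=2
CMP r7, #1  (cmp 2,1)
BNE L1: taken
after XOR r0, r0, r7: r0=2^2=0
after LDR r5, [r2]: r5=M[220]=3
after AND r0, r0, r5: r0=0&3=0
after ADD r2, r2, #4: r2=220+4=224
After step 43: r0 = 0.

0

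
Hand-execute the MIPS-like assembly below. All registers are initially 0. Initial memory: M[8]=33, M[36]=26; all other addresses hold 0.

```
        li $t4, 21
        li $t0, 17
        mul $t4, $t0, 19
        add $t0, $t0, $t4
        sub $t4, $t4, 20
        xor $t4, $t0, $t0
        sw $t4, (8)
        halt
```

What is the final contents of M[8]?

li $t4, 21 → $t4=21
li $t0, 17 → $t0=17
mul $t4, $t0, 19 → $t4=17*19=323
add $t0, $t0, $t4 → $t0=17+323=340
sub $t4, $t4, 20 → $t4=323-20=303
xor $t4, $t0, $t0 → $t4=340^340=0
sw $t4, (8) → M[8]=0
halt.

0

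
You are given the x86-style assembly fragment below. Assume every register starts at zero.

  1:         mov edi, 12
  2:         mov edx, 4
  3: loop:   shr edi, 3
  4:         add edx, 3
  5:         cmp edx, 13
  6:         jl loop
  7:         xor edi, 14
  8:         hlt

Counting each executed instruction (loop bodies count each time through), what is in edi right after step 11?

edi=12
edx=4
edi=12>>3=1
edx=4+3=7
cmp edx, 13  (cmp 7,13)
jl loop: taken
edi=1>>3=0
edx=7+3=10
cmp edx, 13  (cmp 10,13)
jl loop: taken
edi=0>>3=0
After step 11: edi = 0.

0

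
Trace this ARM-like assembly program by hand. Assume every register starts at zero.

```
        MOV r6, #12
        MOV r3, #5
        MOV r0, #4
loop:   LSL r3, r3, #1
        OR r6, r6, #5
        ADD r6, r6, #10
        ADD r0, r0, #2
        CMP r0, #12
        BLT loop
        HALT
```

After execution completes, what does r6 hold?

after MOV r6, #12: r6=12
after MOV r3, #5: r3=5
after MOV r0, #4: r0=4
after LSL r3, r3, #1: r3=5<<1=10
after OR r6, r6, #5: r6=12|5=13
after ADD r6, r6, #10: r6=13+10=23
after ADD r0, r0, #2: r0=4+2=6
CMP r0, #12  (cmp 6,12)
BLT loop: taken
after LSL r3, r3, #1: r3=10<<1=20
after OR r6, r6, #5: r6=23|5=23
after ADD r6, r6, #10: r6=23+10=33
after ADD r0, r0, #2: r0=6+2=8
CMP r0, #12  (cmp 8,12)
BLT loop: taken
after LSL r3, r3, #1: r3=20<<1=40
after OR r6, r6, #5: r6=33|5=37
after ADD r6, r6, #10: r6=37+10=47
after ADD r0, r0, #2: r0=8+2=10
CMP r0, #12  (cmp 10,12)
BLT loop: taken
after LSL r3, r3, #1: r3=40<<1=80
after OR r6, r6, #5: r6=47|5=47
after ADD r6, r6, #10: r6=47+10=57
after ADD r0, r0, #2: r0=10+2=12
CMP r0, #12  (cmp 12,12)
BLT loop: not taken
halt.

57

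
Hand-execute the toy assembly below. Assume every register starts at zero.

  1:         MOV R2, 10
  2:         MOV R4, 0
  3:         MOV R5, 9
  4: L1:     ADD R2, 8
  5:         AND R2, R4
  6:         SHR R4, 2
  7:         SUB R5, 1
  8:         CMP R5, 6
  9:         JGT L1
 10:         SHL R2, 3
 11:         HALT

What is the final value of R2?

after MOV R2, 10: R2=10
after MOV R4, 0: R4=0
after MOV R5, 9: R5=9
after ADD R2, 8: R2=10+8=18
after AND R2, R4: R2=18&0=0
after SHR R4, 2: R4=0>>2=0
after SUB R5, 1: R5=9-1=8
CMP R5, 6  (cmp 8,6)
JGT L1: taken
after ADD R2, 8: R2=0+8=8
after AND R2, R4: R2=8&0=0
after SHR R4, 2: R4=0>>2=0
after SUB R5, 1: R5=8-1=7
CMP R5, 6  (cmp 7,6)
JGT L1: taken
after ADD R2, 8: R2=0+8=8
after AND R2, R4: R2=8&0=0
after SHR R4, 2: R4=0>>2=0
after SUB R5, 1: R5=7-1=6
CMP R5, 6  (cmp 6,6)
JGT L1: not taken
after SHL R2, 3: R2=0<<3=0
halt.

0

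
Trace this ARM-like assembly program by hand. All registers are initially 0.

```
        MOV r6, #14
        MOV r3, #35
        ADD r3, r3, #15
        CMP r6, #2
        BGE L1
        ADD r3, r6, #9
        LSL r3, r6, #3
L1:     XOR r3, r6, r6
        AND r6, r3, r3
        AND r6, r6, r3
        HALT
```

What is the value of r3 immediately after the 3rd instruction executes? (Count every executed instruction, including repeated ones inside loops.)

MOV r6, #14 → r6=14
MOV r3, #35 → r3=35
ADD r3, r3, #15 → r3=35+15=50
After step 3: r3 = 50.

50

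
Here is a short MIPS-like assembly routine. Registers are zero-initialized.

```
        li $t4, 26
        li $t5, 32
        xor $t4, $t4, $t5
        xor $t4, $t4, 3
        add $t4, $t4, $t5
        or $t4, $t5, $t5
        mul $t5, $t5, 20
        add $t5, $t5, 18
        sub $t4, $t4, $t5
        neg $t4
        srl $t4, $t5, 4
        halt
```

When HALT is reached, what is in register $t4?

after li $t4, 26: $t4=26
after li $t5, 32: $t5=32
after xor $t4, $t4, $t5: $t4=26^32=58
after xor $t4, $t4, 3: $t4=58^3=57
after add $t4, $t4, $t5: $t4=57+32=89
after or $t4, $t5, $t5: $t4=32|32=32
after mul $t5, $t5, 20: $t5=32*20=640
after add $t5, $t5, 18: $t5=640+18=658
after sub $t4, $t4, $t5: $t4=32-658=-626
after neg $t4: $t4=-(-626)=626
after srl $t4, $t5, 4: $t4=658>>4=41
halt.

41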